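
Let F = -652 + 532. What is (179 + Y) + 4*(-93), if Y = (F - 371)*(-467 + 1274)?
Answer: -396430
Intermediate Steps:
F = -120
Y = -396237 (Y = (-120 - 371)*(-467 + 1274) = -491*807 = -396237)
(179 + Y) + 4*(-93) = (179 - 396237) + 4*(-93) = -396058 - 372 = -396430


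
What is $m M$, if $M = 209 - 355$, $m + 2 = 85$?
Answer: $-12118$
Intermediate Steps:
$m = 83$ ($m = -2 + 85 = 83$)
$M = -146$
$m M = 83 \left(-146\right) = -12118$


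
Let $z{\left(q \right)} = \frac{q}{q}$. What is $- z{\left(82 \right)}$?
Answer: $-1$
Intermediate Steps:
$z{\left(q \right)} = 1$
$- z{\left(82 \right)} = \left(-1\right) 1 = -1$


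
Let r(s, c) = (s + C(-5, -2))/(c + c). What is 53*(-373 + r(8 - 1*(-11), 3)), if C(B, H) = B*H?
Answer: -117077/6 ≈ -19513.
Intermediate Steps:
r(s, c) = (10 + s)/(2*c) (r(s, c) = (s - 5*(-2))/(c + c) = (s + 10)/((2*c)) = (10 + s)*(1/(2*c)) = (10 + s)/(2*c))
53*(-373 + r(8 - 1*(-11), 3)) = 53*(-373 + (1/2)*(10 + (8 - 1*(-11)))/3) = 53*(-373 + (1/2)*(1/3)*(10 + (8 + 11))) = 53*(-373 + (1/2)*(1/3)*(10 + 19)) = 53*(-373 + (1/2)*(1/3)*29) = 53*(-373 + 29/6) = 53*(-2209/6) = -117077/6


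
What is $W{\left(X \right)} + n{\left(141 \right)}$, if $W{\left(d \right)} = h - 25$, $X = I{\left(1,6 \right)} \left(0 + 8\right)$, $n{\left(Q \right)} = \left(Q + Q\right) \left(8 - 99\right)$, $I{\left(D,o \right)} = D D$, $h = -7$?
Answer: $-25694$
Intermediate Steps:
$I{\left(D,o \right)} = D^{2}$
$n{\left(Q \right)} = - 182 Q$ ($n{\left(Q \right)} = 2 Q \left(-91\right) = - 182 Q$)
$X = 8$ ($X = 1^{2} \left(0 + 8\right) = 1 \cdot 8 = 8$)
$W{\left(d \right)} = -32$ ($W{\left(d \right)} = -7 - 25 = -32$)
$W{\left(X \right)} + n{\left(141 \right)} = -32 - 25662 = -25694$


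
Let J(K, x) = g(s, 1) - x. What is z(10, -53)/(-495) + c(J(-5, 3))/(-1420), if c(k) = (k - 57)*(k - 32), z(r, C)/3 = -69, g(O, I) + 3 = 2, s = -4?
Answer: -4406/3905 ≈ -1.1283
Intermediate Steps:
g(O, I) = -1 (g(O, I) = -3 + 2 = -1)
J(K, x) = -1 - x
z(r, C) = -207 (z(r, C) = 3*(-69) = -207)
c(k) = (-57 + k)*(-32 + k)
z(10, -53)/(-495) + c(J(-5, 3))/(-1420) = -207/(-495) + (1824 + (-1 - 1*3)**2 - 89*(-1 - 1*3))/(-1420) = -207*(-1/495) + (1824 + (-1 - 3)**2 - 89*(-1 - 3))*(-1/1420) = 23/55 + (1824 + (-4)**2 - 89*(-4))*(-1/1420) = 23/55 + (1824 + 16 + 356)*(-1/1420) = 23/55 + 2196*(-1/1420) = 23/55 - 549/355 = -4406/3905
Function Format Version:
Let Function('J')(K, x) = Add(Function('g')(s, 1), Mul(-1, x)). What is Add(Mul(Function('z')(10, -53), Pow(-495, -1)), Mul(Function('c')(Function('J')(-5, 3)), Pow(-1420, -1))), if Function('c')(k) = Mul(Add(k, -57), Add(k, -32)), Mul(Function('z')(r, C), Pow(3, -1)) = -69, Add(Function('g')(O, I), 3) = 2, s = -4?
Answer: Rational(-4406, 3905) ≈ -1.1283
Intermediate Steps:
Function('g')(O, I) = -1 (Function('g')(O, I) = Add(-3, 2) = -1)
Function('J')(K, x) = Add(-1, Mul(-1, x))
Function('z')(r, C) = -207 (Function('z')(r, C) = Mul(3, -69) = -207)
Function('c')(k) = Mul(Add(-57, k), Add(-32, k))
Add(Mul(Function('z')(10, -53), Pow(-495, -1)), Mul(Function('c')(Function('J')(-5, 3)), Pow(-1420, -1))) = Add(Mul(-207, Pow(-495, -1)), Mul(Add(1824, Pow(Add(-1, Mul(-1, 3)), 2), Mul(-89, Add(-1, Mul(-1, 3)))), Pow(-1420, -1))) = Add(Mul(-207, Rational(-1, 495)), Mul(Add(1824, Pow(Add(-1, -3), 2), Mul(-89, Add(-1, -3))), Rational(-1, 1420))) = Add(Rational(23, 55), Mul(Add(1824, Pow(-4, 2), Mul(-89, -4)), Rational(-1, 1420))) = Add(Rational(23, 55), Mul(Add(1824, 16, 356), Rational(-1, 1420))) = Add(Rational(23, 55), Mul(2196, Rational(-1, 1420))) = Add(Rational(23, 55), Rational(-549, 355)) = Rational(-4406, 3905)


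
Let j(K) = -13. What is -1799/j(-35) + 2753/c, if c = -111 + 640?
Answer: 987460/6877 ≈ 143.59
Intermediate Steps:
c = 529
-1799/j(-35) + 2753/c = -1799/(-13) + 2753/529 = -1799*(-1/13) + 2753*(1/529) = 1799/13 + 2753/529 = 987460/6877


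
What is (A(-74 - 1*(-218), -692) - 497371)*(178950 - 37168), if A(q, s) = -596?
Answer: -70602757194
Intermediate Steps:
(A(-74 - 1*(-218), -692) - 497371)*(178950 - 37168) = (-596 - 497371)*(178950 - 37168) = -497967*141782 = -70602757194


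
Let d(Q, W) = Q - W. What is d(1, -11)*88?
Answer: 1056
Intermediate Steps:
d(1, -11)*88 = (1 - 1*(-11))*88 = (1 + 11)*88 = 12*88 = 1056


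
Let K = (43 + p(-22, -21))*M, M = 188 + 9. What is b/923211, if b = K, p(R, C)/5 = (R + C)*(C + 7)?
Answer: 601441/923211 ≈ 0.65147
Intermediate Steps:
p(R, C) = 5*(7 + C)*(C + R) (p(R, C) = 5*((R + C)*(C + 7)) = 5*((C + R)*(7 + C)) = 5*((7 + C)*(C + R)) = 5*(7 + C)*(C + R))
M = 197
K = 601441 (K = (43 + (5*(-21)² + 35*(-21) + 35*(-22) + 5*(-21)*(-22)))*197 = (43 + (5*441 - 735 - 770 + 2310))*197 = (43 + (2205 - 735 - 770 + 2310))*197 = (43 + 3010)*197 = 3053*197 = 601441)
b = 601441
b/923211 = 601441/923211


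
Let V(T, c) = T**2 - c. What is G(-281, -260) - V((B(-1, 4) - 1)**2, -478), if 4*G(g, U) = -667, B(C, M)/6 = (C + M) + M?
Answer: -11305623/4 ≈ -2.8264e+6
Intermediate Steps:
B(C, M) = 6*C + 12*M (B(C, M) = 6*((C + M) + M) = 6*(C + 2*M) = 6*C + 12*M)
G(g, U) = -667/4 (G(g, U) = (1/4)*(-667) = -667/4)
G(-281, -260) - V((B(-1, 4) - 1)**2, -478) = -667/4 - ((((6*(-1) + 12*4) - 1)**2)**2 - 1*(-478)) = -667/4 - ((((-6 + 48) - 1)**2)**2 + 478) = -667/4 - (((42 - 1)**2)**2 + 478) = -667/4 - ((41**2)**2 + 478) = -667/4 - (1681**2 + 478) = -667/4 - (2825761 + 478) = -667/4 - 1*2826239 = -667/4 - 2826239 = -11305623/4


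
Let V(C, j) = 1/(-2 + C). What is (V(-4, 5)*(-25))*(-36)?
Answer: -150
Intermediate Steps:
(V(-4, 5)*(-25))*(-36) = (-25/(-2 - 4))*(-36) = (-25/(-6))*(-36) = -⅙*(-25)*(-36) = (25/6)*(-36) = -150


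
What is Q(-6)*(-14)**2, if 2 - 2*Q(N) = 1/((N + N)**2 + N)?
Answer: 13475/69 ≈ 195.29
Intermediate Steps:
Q(N) = 1 - 1/(2*(N + 4*N**2)) (Q(N) = 1 - 1/(2*((N + N)**2 + N)) = 1 - 1/(2*((2*N)**2 + N)) = 1 - 1/(2*(4*N**2 + N)) = 1 - 1/(2*(N + 4*N**2)))
Q(-6)*(-14)**2 = ((-1/2 - 6 + 4*(-6)**2)/((-6)*(1 + 4*(-6))))*(-14)**2 = -(-1/2 - 6 + 4*36)/(6*(1 - 24))*196 = -1/6*(-1/2 - 6 + 144)/(-23)*196 = -1/6*(-1/23)*275/2*196 = (275/276)*196 = 13475/69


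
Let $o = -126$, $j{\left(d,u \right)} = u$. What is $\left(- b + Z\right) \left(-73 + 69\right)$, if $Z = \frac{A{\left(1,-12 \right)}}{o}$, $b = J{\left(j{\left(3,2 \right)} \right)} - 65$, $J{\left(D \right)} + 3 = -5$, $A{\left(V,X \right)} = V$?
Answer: $- \frac{18394}{63} \approx -291.97$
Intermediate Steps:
$J{\left(D \right)} = -8$ ($J{\left(D \right)} = -3 - 5 = -8$)
$b = -73$ ($b = -8 - 65 = -73$)
$Z = - \frac{1}{126}$ ($Z = 1 \frac{1}{-126} = 1 \left(- \frac{1}{126}\right) = - \frac{1}{126} \approx -0.0079365$)
$\left(- b + Z\right) \left(-73 + 69\right) = \left(\left(-1\right) \left(-73\right) - \frac{1}{126}\right) \left(-73 + 69\right) = \left(73 - \frac{1}{126}\right) \left(-4\right) = \frac{9197}{126} \left(-4\right) = - \frac{18394}{63}$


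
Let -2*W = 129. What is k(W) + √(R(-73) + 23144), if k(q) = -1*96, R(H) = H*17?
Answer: -96 + 7*√447 ≈ 51.997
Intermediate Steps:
W = -129/2 (W = -½*129 = -129/2 ≈ -64.500)
R(H) = 17*H
k(q) = -96
k(W) + √(R(-73) + 23144) = -96 + √(17*(-73) + 23144) = -96 + √(-1241 + 23144) = -96 + √21903 = -96 + 7*√447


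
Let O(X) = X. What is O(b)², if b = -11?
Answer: 121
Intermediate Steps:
O(b)² = (-11)² = 121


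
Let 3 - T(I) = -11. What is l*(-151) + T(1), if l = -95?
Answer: 14359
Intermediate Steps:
T(I) = 14 (T(I) = 3 - 1*(-11) = 3 + 11 = 14)
l*(-151) + T(1) = -95*(-151) + 14 = 14345 + 14 = 14359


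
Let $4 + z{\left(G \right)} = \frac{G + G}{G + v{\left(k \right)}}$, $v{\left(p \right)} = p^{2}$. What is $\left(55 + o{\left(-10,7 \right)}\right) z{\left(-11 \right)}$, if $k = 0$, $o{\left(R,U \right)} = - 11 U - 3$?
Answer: $50$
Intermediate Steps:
$o{\left(R,U \right)} = -3 - 11 U$
$z{\left(G \right)} = -2$ ($z{\left(G \right)} = -4 + \frac{G + G}{G + 0^{2}} = -4 + \frac{2 G}{G + 0} = -4 + \frac{2 G}{G} = -4 + 2 = -2$)
$\left(55 + o{\left(-10,7 \right)}\right) z{\left(-11 \right)} = \left(55 - 80\right) \left(-2\right) = \left(-25\right) \left(-2\right) = 50$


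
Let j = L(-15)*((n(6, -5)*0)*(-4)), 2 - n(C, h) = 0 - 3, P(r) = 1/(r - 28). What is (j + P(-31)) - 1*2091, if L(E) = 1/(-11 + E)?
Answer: -123370/59 ≈ -2091.0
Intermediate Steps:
P(r) = 1/(-28 + r)
n(C, h) = 5 (n(C, h) = 2 - (0 - 3) = 2 - 1*(-3) = 2 + 3 = 5)
j = 0 (j = ((5*0)*(-4))/(-11 - 15) = (0*(-4))/(-26) = -1/26*0 = 0)
(j + P(-31)) - 1*2091 = (0 + 1/(-28 - 31)) - 1*2091 = (0 + 1/(-59)) - 2091 = (0 - 1/59) - 2091 = -1/59 - 2091 = -123370/59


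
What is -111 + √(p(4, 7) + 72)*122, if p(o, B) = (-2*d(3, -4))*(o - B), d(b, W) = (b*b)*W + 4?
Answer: -111 + 244*I*√30 ≈ -111.0 + 1336.4*I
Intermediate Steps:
d(b, W) = 4 + W*b² (d(b, W) = b²*W + 4 = W*b² + 4 = 4 + W*b²)
p(o, B) = -64*B + 64*o (p(o, B) = (-2*(4 - 4*3²))*(o - B) = (-2*(4 - 4*9))*(o - B) = (-2*(4 - 36))*(o - B) = (-2*(-32))*(o - B) = 64*(o - B) = -64*B + 64*o)
-111 + √(p(4, 7) + 72)*122 = -111 + √((-64*7 + 64*4) + 72)*122 = -111 + √((-448 + 256) + 72)*122 = -111 + √(-192 + 72)*122 = -111 + √(-120)*122 = -111 + (2*I*√30)*122 = -111 + 244*I*√30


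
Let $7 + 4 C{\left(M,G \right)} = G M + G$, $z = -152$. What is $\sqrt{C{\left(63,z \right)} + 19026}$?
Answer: $\frac{\sqrt{66369}}{2} \approx 128.81$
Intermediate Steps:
$C{\left(M,G \right)} = - \frac{7}{4} + \frac{G}{4} + \frac{G M}{4}$ ($C{\left(M,G \right)} = - \frac{7}{4} + \frac{G M + G}{4} = - \frac{7}{4} + \frac{G + G M}{4} = - \frac{7}{4} + \left(\frac{G}{4} + \frac{G M}{4}\right) = - \frac{7}{4} + \frac{G}{4} + \frac{G M}{4}$)
$\sqrt{C{\left(63,z \right)} + 19026} = \sqrt{\left(- \frac{7}{4} + \frac{1}{4} \left(-152\right) + \frac{1}{4} \left(-152\right) 63\right) + 19026} = \sqrt{\left(- \frac{7}{4} - 38 - 2394\right) + 19026} = \sqrt{- \frac{9735}{4} + 19026} = \sqrt{\frac{66369}{4}} = \frac{\sqrt{66369}}{2}$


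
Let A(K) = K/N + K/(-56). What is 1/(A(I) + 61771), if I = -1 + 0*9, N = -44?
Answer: 616/38050961 ≈ 1.6189e-5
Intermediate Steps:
I = -1 (I = -1 + 0 = -1)
A(K) = -25*K/616 (A(K) = K/(-44) + K/(-56) = K*(-1/44) + K*(-1/56) = -K/44 - K/56 = -25*K/616)
1/(A(I) + 61771) = 1/(-25/616*(-1) + 61771) = 1/(25/616 + 61771) = 1/(38050961/616) = 616/38050961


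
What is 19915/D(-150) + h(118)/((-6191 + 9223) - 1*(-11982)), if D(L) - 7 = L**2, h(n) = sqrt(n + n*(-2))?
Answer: 19915/22507 + I*sqrt(118)/15014 ≈ 0.88484 + 0.00072351*I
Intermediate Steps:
h(n) = sqrt(-n) (h(n) = sqrt(n - 2*n) = sqrt(-n))
D(L) = 7 + L**2
19915/D(-150) + h(118)/((-6191 + 9223) - 1*(-11982)) = 19915/(7 + (-150)**2) + sqrt(-1*118)/((-6191 + 9223) - 1*(-11982)) = 19915/(7 + 22500) + sqrt(-118)/(3032 + 11982) = 19915/22507 + (I*sqrt(118))/15014 = 19915*(1/22507) + (I*sqrt(118))*(1/15014) = 19915/22507 + I*sqrt(118)/15014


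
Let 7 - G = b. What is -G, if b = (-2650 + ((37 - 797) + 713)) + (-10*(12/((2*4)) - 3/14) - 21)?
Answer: -19165/7 ≈ -2737.9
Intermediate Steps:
b = -19116/7 (b = (-2650 + (-760 + 713)) + (-10*(12/8 - 3*1/14) - 21) = (-2650 - 47) + (-10*(12*(⅛) - 3/14) - 21) = -2697 + (-10*(3/2 - 3/14) - 21) = -2697 + (-10*9/7 - 21) = -2697 + (-90/7 - 21) = -2697 - 237/7 = -19116/7 ≈ -2730.9)
G = 19165/7 (G = 7 - 1*(-19116/7) = 7 + 19116/7 = 19165/7 ≈ 2737.9)
-G = -1*19165/7 = -19165/7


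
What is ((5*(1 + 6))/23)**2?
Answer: 1225/529 ≈ 2.3157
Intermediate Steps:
((5*(1 + 6))/23)**2 = ((5*7)*(1/23))**2 = (35*(1/23))**2 = (35/23)**2 = 1225/529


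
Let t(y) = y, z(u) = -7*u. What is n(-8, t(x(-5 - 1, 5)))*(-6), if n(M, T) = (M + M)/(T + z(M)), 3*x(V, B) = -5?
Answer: 288/163 ≈ 1.7669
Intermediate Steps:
x(V, B) = -5/3 (x(V, B) = (⅓)*(-5) = -5/3)
n(M, T) = 2*M/(T - 7*M) (n(M, T) = (M + M)/(T - 7*M) = (2*M)/(T - 7*M) = 2*M/(T - 7*M))
n(-8, t(x(-5 - 1, 5)))*(-6) = -2*(-8)/(-1*(-5/3) + 7*(-8))*(-6) = -2*(-8)/(5/3 - 56)*(-6) = -2*(-8)/(-163/3)*(-6) = -2*(-8)*(-3/163)*(-6) = -48/163*(-6) = 288/163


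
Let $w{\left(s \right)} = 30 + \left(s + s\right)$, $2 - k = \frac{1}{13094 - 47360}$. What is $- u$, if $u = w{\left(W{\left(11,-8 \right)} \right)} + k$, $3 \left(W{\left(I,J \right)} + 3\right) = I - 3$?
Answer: $- \frac{1073669}{34266} \approx -31.333$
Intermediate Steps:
$W{\left(I,J \right)} = -4 + \frac{I}{3}$ ($W{\left(I,J \right)} = -3 + \frac{I - 3}{3} = -3 + \frac{-3 + I}{3} = -3 + \left(-1 + \frac{I}{3}\right) = -4 + \frac{I}{3}$)
$k = \frac{68533}{34266}$ ($k = 2 - \frac{1}{13094 - 47360} = 2 - \frac{1}{-34266} = 2 - - \frac{1}{34266} = 2 + \frac{1}{34266} = \frac{68533}{34266} \approx 2.0$)
$w{\left(s \right)} = 30 + 2 s$
$u = \frac{1073669}{34266}$ ($u = \left(30 + 2 \left(-4 + \frac{1}{3} \cdot 11\right)\right) + \frac{68533}{34266} = \left(30 + 2 \left(-4 + \frac{11}{3}\right)\right) + \frac{68533}{34266} = \left(30 + 2 \left(- \frac{1}{3}\right)\right) + \frac{68533}{34266} = \left(30 - \frac{2}{3}\right) + \frac{68533}{34266} = \frac{88}{3} + \frac{68533}{34266} = \frac{1073669}{34266} \approx 31.333$)
$- u = \left(-1\right) \frac{1073669}{34266} = - \frac{1073669}{34266}$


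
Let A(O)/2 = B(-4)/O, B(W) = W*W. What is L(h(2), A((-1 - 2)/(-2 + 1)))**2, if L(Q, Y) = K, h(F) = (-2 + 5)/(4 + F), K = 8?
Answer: 64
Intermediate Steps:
B(W) = W**2
h(F) = 3/(4 + F)
A(O) = 32/O (A(O) = 2*((-4)**2/O) = 2*(16/O) = 32/O)
L(Q, Y) = 8
L(h(2), A((-1 - 2)/(-2 + 1)))**2 = 8**2 = 64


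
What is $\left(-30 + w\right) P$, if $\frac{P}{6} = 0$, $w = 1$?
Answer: $0$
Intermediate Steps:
$P = 0$ ($P = 6 \cdot 0 = 0$)
$\left(-30 + w\right) P = \left(-30 + 1\right) 0 = \left(-29\right) 0 = 0$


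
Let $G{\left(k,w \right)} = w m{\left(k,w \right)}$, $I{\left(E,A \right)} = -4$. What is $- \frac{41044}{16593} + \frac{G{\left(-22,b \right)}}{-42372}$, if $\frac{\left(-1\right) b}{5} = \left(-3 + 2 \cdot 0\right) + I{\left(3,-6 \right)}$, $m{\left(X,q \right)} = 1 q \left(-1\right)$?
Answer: $- \frac{572929981}{234359532} \approx -2.4447$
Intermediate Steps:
$m{\left(X,q \right)} = - q$ ($m{\left(X,q \right)} = q \left(-1\right) = - q$)
$b = 35$ ($b = - 5 \left(\left(-3 + 2 \cdot 0\right) - 4\right) = - 5 \left(\left(-3 + 0\right) - 4\right) = - 5 \left(-3 - 4\right) = \left(-5\right) \left(-7\right) = 35$)
$G{\left(k,w \right)} = - w^{2}$ ($G{\left(k,w \right)} = w \left(- w\right) = - w^{2}$)
$- \frac{41044}{16593} + \frac{G{\left(-22,b \right)}}{-42372} = - \frac{41044}{16593} + \frac{\left(-1\right) 35^{2}}{-42372} = \left(-41044\right) \frac{1}{16593} + \left(-1\right) 1225 \left(- \frac{1}{42372}\right) = - \frac{41044}{16593} - - \frac{1225}{42372} = - \frac{41044}{16593} + \frac{1225}{42372} = - \frac{572929981}{234359532}$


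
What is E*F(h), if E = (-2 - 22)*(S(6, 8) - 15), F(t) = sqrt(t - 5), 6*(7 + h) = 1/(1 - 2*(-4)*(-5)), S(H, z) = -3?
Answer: 3816*I*sqrt(26)/13 ≈ 1496.8*I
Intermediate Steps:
h = -1639/234 (h = -7 + 1/(6*(1 - 2*(-4)*(-5))) = -7 + 1/(6*(1 + 8*(-5))) = -7 + 1/(6*(1 - 40)) = -7 + (1/6)/(-39) = -7 + (1/6)*(-1/39) = -7 - 1/234 = -1639/234 ≈ -7.0043)
F(t) = sqrt(-5 + t)
E = 432 (E = (-2 - 22)*(-3 - 15) = -24*(-18) = 432)
E*F(h) = 432*sqrt(-5 - 1639/234) = 432*sqrt(-2809/234) = 432*(53*I*sqrt(26)/78) = 3816*I*sqrt(26)/13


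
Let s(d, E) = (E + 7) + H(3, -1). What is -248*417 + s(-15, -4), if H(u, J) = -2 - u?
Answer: -103418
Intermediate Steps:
s(d, E) = 2 + E (s(d, E) = (E + 7) + (-2 - 1*3) = (7 + E) + (-2 - 3) = (7 + E) - 5 = 2 + E)
-248*417 + s(-15, -4) = -248*417 + (2 - 4) = -103416 - 2 = -103418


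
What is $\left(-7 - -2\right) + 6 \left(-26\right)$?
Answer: $-161$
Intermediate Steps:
$\left(-7 - -2\right) + 6 \left(-26\right) = \left(-7 + 2\right) - 156 = -5 - 156 = -161$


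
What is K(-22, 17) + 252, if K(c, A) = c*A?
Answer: -122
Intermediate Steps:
K(c, A) = A*c
K(-22, 17) + 252 = 17*(-22) + 252 = -374 + 252 = -122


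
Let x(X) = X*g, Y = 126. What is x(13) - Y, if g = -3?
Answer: -165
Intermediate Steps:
x(X) = -3*X (x(X) = X*(-3) = -3*X)
x(13) - Y = -3*13 - 1*126 = -39 - 126 = -165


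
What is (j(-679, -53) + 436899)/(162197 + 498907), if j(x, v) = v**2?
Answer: 109927/165276 ≈ 0.66511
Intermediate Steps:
(j(-679, -53) + 436899)/(162197 + 498907) = ((-53)**2 + 436899)/(162197 + 498907) = (2809 + 436899)/661104 = 439708*(1/661104) = 109927/165276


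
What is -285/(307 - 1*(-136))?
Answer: -285/443 ≈ -0.64334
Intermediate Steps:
-285/(307 - 1*(-136)) = -285/(307 + 136) = -285/443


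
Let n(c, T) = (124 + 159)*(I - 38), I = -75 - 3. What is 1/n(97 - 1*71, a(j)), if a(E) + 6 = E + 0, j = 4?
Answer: -1/32828 ≈ -3.0462e-5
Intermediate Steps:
I = -78
a(E) = -6 + E (a(E) = -6 + (E + 0) = -6 + E)
n(c, T) = -32828 (n(c, T) = (124 + 159)*(-78 - 38) = 283*(-116) = -32828)
1/n(97 - 1*71, a(j)) = 1/(-32828) = -1/32828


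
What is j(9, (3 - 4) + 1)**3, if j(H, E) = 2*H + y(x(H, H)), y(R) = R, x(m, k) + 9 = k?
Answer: 5832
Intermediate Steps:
x(m, k) = -9 + k
j(H, E) = -9 + 3*H (j(H, E) = 2*H + (-9 + H) = -9 + 3*H)
j(9, (3 - 4) + 1)**3 = (-9 + 3*9)**3 = (-9 + 27)**3 = 18**3 = 5832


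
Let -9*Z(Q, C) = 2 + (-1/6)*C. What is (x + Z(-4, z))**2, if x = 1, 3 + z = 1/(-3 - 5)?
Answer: 96721/186624 ≈ 0.51827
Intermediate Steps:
z = -25/8 (z = -3 + 1/(-3 - 5) = -3 + 1/(-8) = -3 - 1/8 = -25/8 ≈ -3.1250)
Z(Q, C) = -2/9 + C/54 (Z(Q, C) = -(2 + (-1/6)*C)/9 = -(2 + (-1*1/6)*C)/9 = -(2 - C/6)/9 = -2/9 + C/54)
(x + Z(-4, z))**2 = (1 + (-2/9 + (1/54)*(-25/8)))**2 = (1 + (-2/9 - 25/432))**2 = (1 - 121/432)**2 = (311/432)**2 = 96721/186624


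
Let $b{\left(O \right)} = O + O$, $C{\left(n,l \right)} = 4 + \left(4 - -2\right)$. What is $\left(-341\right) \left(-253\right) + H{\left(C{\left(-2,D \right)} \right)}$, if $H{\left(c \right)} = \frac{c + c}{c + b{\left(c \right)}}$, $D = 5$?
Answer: $\frac{258821}{3} \approx 86274.0$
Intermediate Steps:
$C{\left(n,l \right)} = 10$ ($C{\left(n,l \right)} = 4 + \left(4 + 2\right) = 4 + 6 = 10$)
$b{\left(O \right)} = 2 O$
$H{\left(c \right)} = \frac{2}{3}$ ($H{\left(c \right)} = \frac{c + c}{c + 2 c} = \frac{2 c}{3 c} = 2 c \frac{1}{3 c} = \frac{2}{3}$)
$\left(-341\right) \left(-253\right) + H{\left(C{\left(-2,D \right)} \right)} = \left(-341\right) \left(-253\right) + \frac{2}{3} = 86273 + \frac{2}{3} = \frac{258821}{3}$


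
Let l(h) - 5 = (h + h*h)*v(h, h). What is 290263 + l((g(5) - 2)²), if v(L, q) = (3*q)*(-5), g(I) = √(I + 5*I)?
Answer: -1058232 + 240960*√30 ≈ 2.6156e+5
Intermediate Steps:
g(I) = √6*√I (g(I) = √(6*I) = √6*√I)
v(L, q) = -15*q
l(h) = 5 - 15*h*(h + h²) (l(h) = 5 + (h + h*h)*(-15*h) = 5 + (h + h²)*(-15*h) = 5 - 15*h*(h + h²))
290263 + l((g(5) - 2)²) = 290263 + (5 - 15*(√6*√5 - 2)⁴ - 15*(√6*√5 - 2)⁶) = 290263 + (5 - 15*(√30 - 2)⁴ - 15*(√30 - 2)⁶) = 290263 + (5 - 15*(-2 + √30)⁴ - 15*(-2 + √30)⁶) = 290268 - 15*(-2 + √30)⁴ - 15*(-2 + √30)⁶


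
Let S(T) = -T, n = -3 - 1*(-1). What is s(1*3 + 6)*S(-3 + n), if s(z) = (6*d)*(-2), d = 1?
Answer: -60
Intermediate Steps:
n = -2 (n = -3 + 1 = -2)
s(z) = -12 (s(z) = (6*1)*(-2) = 6*(-2) = -12)
s(1*3 + 6)*S(-3 + n) = -(-12)*(-3 - 2) = -(-12)*(-5) = -12*5 = -60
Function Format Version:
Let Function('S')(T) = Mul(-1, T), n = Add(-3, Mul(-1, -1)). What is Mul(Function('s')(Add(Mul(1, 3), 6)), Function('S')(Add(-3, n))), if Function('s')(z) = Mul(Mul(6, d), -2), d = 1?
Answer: -60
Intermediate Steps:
n = -2 (n = Add(-3, 1) = -2)
Function('s')(z) = -12 (Function('s')(z) = Mul(Mul(6, 1), -2) = Mul(6, -2) = -12)
Mul(Function('s')(Add(Mul(1, 3), 6)), Function('S')(Add(-3, n))) = Mul(-12, Mul(-1, Add(-3, -2))) = Mul(-12, Mul(-1, -5)) = Mul(-12, 5) = -60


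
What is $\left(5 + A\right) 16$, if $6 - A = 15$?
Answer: $-64$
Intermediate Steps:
$A = -9$ ($A = 6 - 15 = -9$)
$\left(5 + A\right) 16 = \left(5 - 9\right) 16 = \left(-4\right) 16 = -64$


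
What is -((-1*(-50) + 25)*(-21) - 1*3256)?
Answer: 4831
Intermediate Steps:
-((-1*(-50) + 25)*(-21) - 1*3256) = -((50 + 25)*(-21) - 3256) = -(75*(-21) - 3256) = -(-1575 - 3256) = -1*(-4831) = 4831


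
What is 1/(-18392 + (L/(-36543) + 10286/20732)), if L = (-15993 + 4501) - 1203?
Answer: -378804738/6966657204277 ≈ -5.4374e-5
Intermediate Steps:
L = -12695 (L = -11492 - 1203 = -12695)
1/(-18392 + (L/(-36543) + 10286/20732)) = 1/(-18392 + (-12695/(-36543) + 10286/20732)) = 1/(-18392 + (-12695*(-1/36543) + 10286*(1/20732))) = 1/(-18392 + (12695/36543 + 5143/10366)) = 1/(-18392 + 319537019/378804738) = 1/(-6966657204277/378804738) = -378804738/6966657204277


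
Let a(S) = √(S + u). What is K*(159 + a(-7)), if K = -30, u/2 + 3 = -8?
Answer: -4770 - 30*I*√29 ≈ -4770.0 - 161.55*I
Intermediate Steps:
u = -22 (u = -6 + 2*(-8) = -6 - 16 = -22)
a(S) = √(-22 + S) (a(S) = √(S - 22) = √(-22 + S))
K*(159 + a(-7)) = -30*(159 + √(-22 - 7)) = -30*(159 + √(-29)) = -30*(159 + I*√29) = -4770 - 30*I*√29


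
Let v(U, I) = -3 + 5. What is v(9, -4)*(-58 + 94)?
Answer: 72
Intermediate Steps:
v(U, I) = 2
v(9, -4)*(-58 + 94) = 2*(-58 + 94) = 2*36 = 72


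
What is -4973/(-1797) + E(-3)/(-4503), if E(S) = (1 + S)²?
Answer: 2487359/899099 ≈ 2.7665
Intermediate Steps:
-4973/(-1797) + E(-3)/(-4503) = -4973/(-1797) + (1 - 3)²/(-4503) = -4973*(-1/1797) + (-2)²*(-1/4503) = 4973/1797 + 4*(-1/4503) = 4973/1797 - 4/4503 = 2487359/899099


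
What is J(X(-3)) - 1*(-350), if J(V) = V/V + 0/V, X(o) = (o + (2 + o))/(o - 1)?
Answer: 351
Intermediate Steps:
X(o) = (2 + 2*o)/(-1 + o)
J(V) = 1 (J(V) = 1 + 0 = 1)
J(X(-3)) - 1*(-350) = 1 - 1*(-350) = 1 + 350 = 351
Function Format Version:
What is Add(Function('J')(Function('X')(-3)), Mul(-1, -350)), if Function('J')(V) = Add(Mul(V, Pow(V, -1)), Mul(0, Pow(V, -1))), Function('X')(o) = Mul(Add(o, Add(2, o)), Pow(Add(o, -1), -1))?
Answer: 351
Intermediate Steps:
Function('X')(o) = Mul(Pow(Add(-1, o), -1), Add(2, Mul(2, o))) (Function('X')(o) = Mul(Add(2, Mul(2, o)), Pow(Add(-1, o), -1)) = Mul(Pow(Add(-1, o), -1), Add(2, Mul(2, o))))
Function('J')(V) = 1 (Function('J')(V) = Add(1, 0) = 1)
Add(Function('J')(Function('X')(-3)), Mul(-1, -350)) = Add(1, Mul(-1, -350)) = Add(1, 350) = 351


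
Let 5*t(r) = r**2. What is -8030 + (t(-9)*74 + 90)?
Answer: -33706/5 ≈ -6741.2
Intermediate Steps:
t(r) = r**2/5
-8030 + (t(-9)*74 + 90) = -8030 + (((1/5)*(-9)**2)*74 + 90) = -8030 + (((1/5)*81)*74 + 90) = -8030 + ((81/5)*74 + 90) = -8030 + (5994/5 + 90) = -8030 + 6444/5 = -33706/5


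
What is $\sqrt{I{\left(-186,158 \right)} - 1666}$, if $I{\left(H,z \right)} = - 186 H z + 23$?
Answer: $5 \sqrt{218581} \approx 2337.6$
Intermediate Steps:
$I{\left(H,z \right)} = 23 - 186 H z$ ($I{\left(H,z \right)} = - 186 H z + 23 = 23 - 186 H z$)
$\sqrt{I{\left(-186,158 \right)} - 1666} = \sqrt{\left(23 - \left(-34596\right) 158\right) - 1666} = \sqrt{\left(23 + 5466168\right) - 1666} = \sqrt{5466191 - 1666} = \sqrt{5464525} = 5 \sqrt{218581}$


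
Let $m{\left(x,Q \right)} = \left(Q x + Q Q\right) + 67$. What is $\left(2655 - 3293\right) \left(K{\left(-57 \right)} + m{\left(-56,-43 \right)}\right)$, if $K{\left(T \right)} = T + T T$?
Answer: $-4795208$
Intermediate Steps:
$K{\left(T \right)} = T + T^{2}$
$m{\left(x,Q \right)} = 67 + Q^{2} + Q x$ ($m{\left(x,Q \right)} = \left(Q x + Q^{2}\right) + 67 = \left(Q^{2} + Q x\right) + 67 = 67 + Q^{2} + Q x$)
$\left(2655 - 3293\right) \left(K{\left(-57 \right)} + m{\left(-56,-43 \right)}\right) = \left(2655 - 3293\right) \left(- 57 \left(1 - 57\right) + \left(67 + \left(-43\right)^{2} - -2408\right)\right) = - 638 \left(\left(-57\right) \left(-56\right) + \left(67 + 1849 + 2408\right)\right) = - 638 \left(3192 + 4324\right) = \left(-638\right) 7516 = -4795208$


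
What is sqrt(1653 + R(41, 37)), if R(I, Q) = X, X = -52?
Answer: sqrt(1601) ≈ 40.013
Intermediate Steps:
R(I, Q) = -52
sqrt(1653 + R(41, 37)) = sqrt(1653 - 52) = sqrt(1601)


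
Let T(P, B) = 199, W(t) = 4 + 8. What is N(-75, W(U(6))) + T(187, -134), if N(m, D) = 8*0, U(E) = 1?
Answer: 199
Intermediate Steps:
W(t) = 12
N(m, D) = 0
N(-75, W(U(6))) + T(187, -134) = 0 + 199 = 199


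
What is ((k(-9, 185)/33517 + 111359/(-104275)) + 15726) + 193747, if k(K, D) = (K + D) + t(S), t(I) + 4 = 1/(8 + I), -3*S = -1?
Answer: 146420263018197/698997035 ≈ 2.0947e+5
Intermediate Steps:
S = 1/3 (S = -1/3*(-1) = 1/3 ≈ 0.33333)
t(I) = -4 + 1/(8 + I)
k(K, D) = -97/25 + D + K (k(K, D) = (K + D) + (-31 - 4*1/3)/(8 + 1/3) = (D + K) + (-31 - 4/3)/(25/3) = (D + K) + (3/25)*(-97/3) = (D + K) - 97/25 = -97/25 + D + K)
((k(-9, 185)/33517 + 111359/(-104275)) + 15726) + 193747 = (((-97/25 + 185 - 9)/33517 + 111359/(-104275)) + 15726) + 193747 = (((4303/25)*(1/33517) + 111359*(-1/104275)) + 15726) + 193747 = ((4303/837925 - 111359/104275) + 15726) + 193747 = (-742894358/698997035 + 15726) + 193747 = 10991684478052/698997035 + 193747 = 146420263018197/698997035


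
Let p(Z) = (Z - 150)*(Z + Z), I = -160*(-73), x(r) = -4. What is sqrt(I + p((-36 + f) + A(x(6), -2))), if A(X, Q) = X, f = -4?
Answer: 4*sqrt(1797) ≈ 169.56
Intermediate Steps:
I = 11680
p(Z) = 2*Z*(-150 + Z) (p(Z) = (-150 + Z)*(2*Z) = 2*Z*(-150 + Z))
sqrt(I + p((-36 + f) + A(x(6), -2))) = sqrt(11680 + 2*((-36 - 4) - 4)*(-150 + ((-36 - 4) - 4))) = sqrt(11680 + 2*(-40 - 4)*(-150 + (-40 - 4))) = sqrt(11680 + 2*(-44)*(-150 - 44)) = sqrt(11680 + 2*(-44)*(-194)) = sqrt(11680 + 17072) = sqrt(28752) = 4*sqrt(1797)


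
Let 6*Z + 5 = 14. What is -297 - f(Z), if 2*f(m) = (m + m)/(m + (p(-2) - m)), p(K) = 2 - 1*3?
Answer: -591/2 ≈ -295.50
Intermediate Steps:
Z = 3/2 (Z = -5/6 + (1/6)*14 = -5/6 + 7/3 = 3/2 ≈ 1.5000)
p(K) = -1 (p(K) = 2 - 3 = -1)
f(m) = -m (f(m) = ((m + m)/(m + (-1 - m)))/2 = ((2*m)/(-1))/2 = ((2*m)*(-1))/2 = (-2*m)/2 = -m)
-297 - f(Z) = -297 - (-1)*3/2 = -297 - 1*(-3/2) = -297 + 3/2 = -591/2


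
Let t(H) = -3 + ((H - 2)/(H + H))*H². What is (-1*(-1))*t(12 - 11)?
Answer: -7/2 ≈ -3.5000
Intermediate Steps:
t(H) = -3 + H*(-2 + H)/2 (t(H) = -3 + ((-2 + H)/((2*H)))*H² = -3 + ((-2 + H)*(1/(2*H)))*H² = -3 + ((-2 + H)/(2*H))*H² = -3 + H*(-2 + H)/2)
(-1*(-1))*t(12 - 11) = (-1*(-1))*(-3 + (12 - 11)²/2 - (12 - 11)) = 1*(-3 + (½)*1² - 1*1) = 1*(-3 + (½)*1 - 1) = 1*(-3 + ½ - 1) = 1*(-7/2) = -7/2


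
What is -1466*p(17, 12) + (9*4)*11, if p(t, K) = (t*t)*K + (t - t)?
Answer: -5083692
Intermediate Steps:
p(t, K) = K*t**2 (p(t, K) = t**2*K + 0 = K*t**2 + 0 = K*t**2)
-1466*p(17, 12) + (9*4)*11 = -17592*17**2 + (9*4)*11 = -17592*289 + 36*11 = -1466*3468 + 396 = -5084088 + 396 = -5083692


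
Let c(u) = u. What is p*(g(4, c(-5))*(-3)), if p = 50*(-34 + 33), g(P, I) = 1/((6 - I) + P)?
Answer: 10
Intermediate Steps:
g(P, I) = 1/(6 + P - I)
p = -50 (p = 50*(-1) = -50)
p*(g(4, c(-5))*(-3)) = -50*(-3)/(6 + 4 - 1*(-5)) = -50*(-3)/(6 + 4 + 5) = -50*(-3)/15 = -10*(-3)/3 = -50*(-⅕) = 10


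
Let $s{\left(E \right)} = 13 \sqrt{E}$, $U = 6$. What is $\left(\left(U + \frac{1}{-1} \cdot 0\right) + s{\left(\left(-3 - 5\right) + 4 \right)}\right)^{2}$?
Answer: $-640 + 312 i \approx -640.0 + 312.0 i$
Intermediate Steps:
$\left(\left(U + \frac{1}{-1} \cdot 0\right) + s{\left(\left(-3 - 5\right) + 4 \right)}\right)^{2} = \left(\left(6 + \frac{1}{-1} \cdot 0\right) + 13 \sqrt{\left(-3 - 5\right) + 4}\right)^{2} = \left(\left(6 - 0\right) + 13 \sqrt{-8 + 4}\right)^{2} = \left(\left(6 + 0\right) + 13 \sqrt{-4}\right)^{2} = \left(6 + 13 \cdot 2 i\right)^{2} = \left(6 + 26 i\right)^{2}$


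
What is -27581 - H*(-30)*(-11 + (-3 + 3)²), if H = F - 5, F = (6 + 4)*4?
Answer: -39131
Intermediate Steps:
F = 40 (F = 10*4 = 40)
H = 35 (H = 40 - 5 = 35)
-27581 - H*(-30)*(-11 + (-3 + 3)²) = -27581 - 35*(-30)*(-11 + (-3 + 3)²) = -27581 - (-1050)*(-11 + 0²) = -27581 - (-1050)*(-11 + 0) = -27581 - (-1050)*(-11) = -27581 - 1*11550 = -27581 - 11550 = -39131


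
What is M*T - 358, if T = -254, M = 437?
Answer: -111356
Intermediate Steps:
M*T - 358 = 437*(-254) - 358 = -110998 - 358 = -111356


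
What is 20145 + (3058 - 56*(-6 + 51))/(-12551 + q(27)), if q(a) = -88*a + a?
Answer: 150079981/7450 ≈ 20145.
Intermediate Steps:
q(a) = -87*a
20145 + (3058 - 56*(-6 + 51))/(-12551 + q(27)) = 20145 + (3058 - 56*(-6 + 51))/(-12551 - 87*27) = 20145 + (3058 - 56*45)/(-12551 - 2349) = 20145 + (3058 - 2520)/(-14900) = 20145 + 538*(-1/14900) = 20145 - 269/7450 = 150079981/7450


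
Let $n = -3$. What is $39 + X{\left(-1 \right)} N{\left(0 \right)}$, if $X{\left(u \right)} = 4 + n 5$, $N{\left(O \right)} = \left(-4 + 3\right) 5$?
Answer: $94$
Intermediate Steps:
$N{\left(O \right)} = -5$ ($N{\left(O \right)} = \left(-1\right) 5 = -5$)
$X{\left(u \right)} = -11$ ($X{\left(u \right)} = 4 - 15 = -11$)
$39 + X{\left(-1 \right)} N{\left(0 \right)} = 39 - -55 = 39 + 55 = 94$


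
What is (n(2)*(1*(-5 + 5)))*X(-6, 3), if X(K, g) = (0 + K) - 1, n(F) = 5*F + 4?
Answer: 0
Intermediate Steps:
n(F) = 4 + 5*F
X(K, g) = -1 + K (X(K, g) = K - 1 = -1 + K)
(n(2)*(1*(-5 + 5)))*X(-6, 3) = ((4 + 5*2)*(1*(-5 + 5)))*(-1 - 6) = ((4 + 10)*(1*0))*(-7) = (14*0)*(-7) = 0*(-7) = 0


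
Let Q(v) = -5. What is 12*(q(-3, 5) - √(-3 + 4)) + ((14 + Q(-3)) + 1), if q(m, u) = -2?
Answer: -26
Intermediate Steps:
12*(q(-3, 5) - √(-3 + 4)) + ((14 + Q(-3)) + 1) = 12*(-2 - √(-3 + 4)) + ((14 - 5) + 1) = 12*(-2 - √1) + (9 + 1) = 12*(-2 - 1*1) + 10 = 12*(-2 - 1) + 10 = 12*(-3) + 10 = -36 + 10 = -26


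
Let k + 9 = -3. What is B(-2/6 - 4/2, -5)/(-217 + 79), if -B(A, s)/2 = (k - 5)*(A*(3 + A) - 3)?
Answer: 697/621 ≈ 1.1224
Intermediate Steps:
k = -12 (k = -9 - 3 = -12)
B(A, s) = -102 + 34*A*(3 + A) (B(A, s) = -2*(-12 - 5)*(A*(3 + A) - 3) = -(-34)*(-3 + A*(3 + A)) = -2*(51 - 17*A*(3 + A)) = -102 + 34*A*(3 + A))
B(-2/6 - 4/2, -5)/(-217 + 79) = (-102 + 34*(-2/6 - 4/2)² + 102*(-2/6 - 4/2))/(-217 + 79) = (-102 + 34*(-2*⅙ - 4*½)² + 102*(-2*⅙ - 4*½))/(-138) = -(-102 + 34*(-⅓ - 2)² + 102*(-⅓ - 2))/138 = -(-102 + 34*(-7/3)² + 102*(-7/3))/138 = -(-102 + 34*(49/9) - 238)/138 = -(-102 + 1666/9 - 238)/138 = -1/138*(-1394/9) = 697/621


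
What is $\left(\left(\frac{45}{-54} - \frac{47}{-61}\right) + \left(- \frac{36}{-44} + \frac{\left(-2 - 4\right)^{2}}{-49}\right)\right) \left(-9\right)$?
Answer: $- \frac{12219}{65758} \approx -0.18582$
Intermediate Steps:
$\left(\left(\frac{45}{-54} - \frac{47}{-61}\right) + \left(- \frac{36}{-44} + \frac{\left(-2 - 4\right)^{2}}{-49}\right)\right) \left(-9\right) = \left(\left(45 \left(- \frac{1}{54}\right) - - \frac{47}{61}\right) + \left(\left(-36\right) \left(- \frac{1}{44}\right) + \left(-6\right)^{2} \left(- \frac{1}{49}\right)\right)\right) \left(-9\right) = \left(\left(- \frac{5}{6} + \frac{47}{61}\right) + \left(\frac{9}{11} + 36 \left(- \frac{1}{49}\right)\right)\right) \left(-9\right) = \left(- \frac{23}{366} + \left(\frac{9}{11} - \frac{36}{49}\right)\right) \left(-9\right) = \left(- \frac{23}{366} + \frac{45}{539}\right) \left(-9\right) = \frac{4073}{197274} \left(-9\right) = - \frac{12219}{65758}$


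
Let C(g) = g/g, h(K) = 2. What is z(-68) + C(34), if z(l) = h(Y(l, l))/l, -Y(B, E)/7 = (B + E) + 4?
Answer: 33/34 ≈ 0.97059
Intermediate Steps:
Y(B, E) = -28 - 7*B - 7*E (Y(B, E) = -7*((B + E) + 4) = -7*(4 + B + E) = -28 - 7*B - 7*E)
C(g) = 1
z(l) = 2/l
z(-68) + C(34) = 2/(-68) + 1 = 2*(-1/68) + 1 = -1/34 + 1 = 33/34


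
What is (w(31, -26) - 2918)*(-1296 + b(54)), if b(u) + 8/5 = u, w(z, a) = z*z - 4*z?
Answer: 12939658/5 ≈ 2.5879e+6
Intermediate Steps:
w(z, a) = z² - 4*z
b(u) = -8/5 + u
(w(31, -26) - 2918)*(-1296 + b(54)) = (31*(-4 + 31) - 2918)*(-1296 + (-8/5 + 54)) = (31*27 - 2918)*(-1296 + 262/5) = (837 - 2918)*(-6218/5) = -2081*(-6218/5) = 12939658/5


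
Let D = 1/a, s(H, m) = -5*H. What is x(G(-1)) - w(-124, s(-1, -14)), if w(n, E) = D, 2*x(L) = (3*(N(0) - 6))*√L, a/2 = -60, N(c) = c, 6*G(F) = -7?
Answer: 1/120 - 3*I*√42/2 ≈ 0.0083333 - 9.7211*I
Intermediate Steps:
G(F) = -7/6 (G(F) = (⅙)*(-7) = -7/6)
a = -120 (a = 2*(-60) = -120)
D = -1/120 (D = 1/(-120) = -1/120 ≈ -0.0083333)
x(L) = -9*√L (x(L) = ((3*(0 - 6))*√L)/2 = ((3*(-6))*√L)/2 = (-18*√L)/2 = -9*√L)
w(n, E) = -1/120
x(G(-1)) - w(-124, s(-1, -14)) = -3*I*√42/2 - 1*(-1/120) = -3*I*√42/2 + 1/120 = 1/120 - 3*I*√42/2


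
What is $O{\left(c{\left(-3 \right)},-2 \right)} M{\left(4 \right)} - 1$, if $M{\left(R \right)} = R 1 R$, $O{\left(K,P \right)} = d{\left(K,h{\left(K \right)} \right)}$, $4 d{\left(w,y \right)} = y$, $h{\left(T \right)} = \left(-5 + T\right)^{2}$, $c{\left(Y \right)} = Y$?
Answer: $255$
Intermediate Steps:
$d{\left(w,y \right)} = \frac{y}{4}$
$O{\left(K,P \right)} = \frac{\left(-5 + K\right)^{2}}{4}$
$M{\left(R \right)} = R^{2}$ ($M{\left(R \right)} = R R = R^{2}$)
$O{\left(c{\left(-3 \right)},-2 \right)} M{\left(4 \right)} - 1 = \frac{\left(-5 - 3\right)^{2}}{4} \cdot 4^{2} - 1 = \frac{\left(-8\right)^{2}}{4} \cdot 16 - 1 = \frac{1}{4} \cdot 64 \cdot 16 - 1 = 16 \cdot 16 - 1 = 256 - 1 = 255$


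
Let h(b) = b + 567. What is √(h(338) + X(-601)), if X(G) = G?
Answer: 4*√19 ≈ 17.436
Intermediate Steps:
h(b) = 567 + b
√(h(338) + X(-601)) = √((567 + 338) - 601) = √(905 - 601) = √304 = 4*√19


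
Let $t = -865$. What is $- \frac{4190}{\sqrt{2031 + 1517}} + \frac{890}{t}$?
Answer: $- \frac{178}{173} - \frac{2095 \sqrt{887}}{887} \approx -71.372$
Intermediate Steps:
$- \frac{4190}{\sqrt{2031 + 1517}} + \frac{890}{t} = - \frac{4190}{\sqrt{2031 + 1517}} + \frac{890}{-865} = - \frac{4190}{\sqrt{3548}} + 890 \left(- \frac{1}{865}\right) = - \frac{4190}{2 \sqrt{887}} - \frac{178}{173} = - 4190 \frac{\sqrt{887}}{1774} - \frac{178}{173} = - \frac{2095 \sqrt{887}}{887} - \frac{178}{173} = - \frac{178}{173} - \frac{2095 \sqrt{887}}{887}$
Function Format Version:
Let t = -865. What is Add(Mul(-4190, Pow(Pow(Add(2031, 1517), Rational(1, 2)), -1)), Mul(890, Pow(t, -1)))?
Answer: Add(Rational(-178, 173), Mul(Rational(-2095, 887), Pow(887, Rational(1, 2)))) ≈ -71.372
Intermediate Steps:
Add(Mul(-4190, Pow(Pow(Add(2031, 1517), Rational(1, 2)), -1)), Mul(890, Pow(t, -1))) = Add(Mul(-4190, Pow(Pow(Add(2031, 1517), Rational(1, 2)), -1)), Mul(890, Pow(-865, -1))) = Add(Mul(-4190, Pow(Pow(3548, Rational(1, 2)), -1)), Mul(890, Rational(-1, 865))) = Add(Mul(-4190, Pow(Mul(2, Pow(887, Rational(1, 2))), -1)), Rational(-178, 173)) = Add(Mul(-4190, Mul(Rational(1, 1774), Pow(887, Rational(1, 2)))), Rational(-178, 173)) = Add(Mul(Rational(-2095, 887), Pow(887, Rational(1, 2))), Rational(-178, 173)) = Add(Rational(-178, 173), Mul(Rational(-2095, 887), Pow(887, Rational(1, 2))))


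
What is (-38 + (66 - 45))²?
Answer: 289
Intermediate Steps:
(-38 + (66 - 45))² = (-38 + 21)² = (-17)² = 289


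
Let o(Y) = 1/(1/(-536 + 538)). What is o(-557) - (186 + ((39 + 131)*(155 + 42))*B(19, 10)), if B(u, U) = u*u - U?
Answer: -11755174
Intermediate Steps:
B(u, U) = u² - U
o(Y) = 2 (o(Y) = 1/(1/2) = 1/(½) = 2)
o(-557) - (186 + ((39 + 131)*(155 + 42))*B(19, 10)) = 2 - (186 + ((39 + 131)*(155 + 42))*(19² - 1*10)) = 2 - (186 + (170*197)*(361 - 10)) = 2 - (186 + 33490*351) = 2 - (186 + 11754990) = 2 - 1*11755176 = 2 - 11755176 = -11755174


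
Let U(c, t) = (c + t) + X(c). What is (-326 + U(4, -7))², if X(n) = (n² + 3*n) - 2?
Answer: 91809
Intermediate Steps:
X(n) = -2 + n² + 3*n
U(c, t) = -2 + t + c² + 4*c (U(c, t) = (c + t) + (-2 + c² + 3*c) = -2 + t + c² + 4*c)
(-326 + U(4, -7))² = (-326 + (-2 - 7 + 4² + 4*4))² = (-326 + (-2 - 7 + 16 + 16))² = (-326 + 23)² = (-303)² = 91809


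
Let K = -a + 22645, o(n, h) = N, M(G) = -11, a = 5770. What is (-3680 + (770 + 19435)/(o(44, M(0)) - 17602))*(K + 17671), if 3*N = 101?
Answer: -1340488541638/10541 ≈ -1.2717e+8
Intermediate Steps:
N = 101/3 (N = (1/3)*101 = 101/3 ≈ 33.667)
o(n, h) = 101/3
K = 16875 (K = -1*5770 + 22645 = -5770 + 22645 = 16875)
(-3680 + (770 + 19435)/(o(44, M(0)) - 17602))*(K + 17671) = (-3680 + (770 + 19435)/(101/3 - 17602))*(16875 + 17671) = (-3680 + 20205/(-52705/3))*34546 = (-3680 + 20205*(-3/52705))*34546 = (-3680 - 12123/10541)*34546 = -38803003/10541*34546 = -1340488541638/10541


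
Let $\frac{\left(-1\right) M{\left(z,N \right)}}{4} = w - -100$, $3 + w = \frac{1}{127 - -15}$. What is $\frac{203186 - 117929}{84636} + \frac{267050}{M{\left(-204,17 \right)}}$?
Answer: $- \frac{3560880621}{5181604} \approx -687.22$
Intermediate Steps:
$w = - \frac{425}{142}$ ($w = -3 + \frac{1}{127 - -15} = -3 + \frac{1}{127 + 15} = -3 + \frac{1}{142} = - \frac{425}{142} \approx -2.993$)
$M{\left(z,N \right)} = - \frac{27550}{71}$ ($M{\left(z,N \right)} = - 4 \left(- \frac{425}{142} - -100\right) = - 4 \left(- \frac{425}{142} + 100\right) = \left(-4\right) \frac{13775}{142} = - \frac{27550}{71}$)
$\frac{203186 - 117929}{84636} + \frac{267050}{M{\left(-204,17 \right)}} = \frac{203186 - 117929}{84636} + \frac{267050}{- \frac{27550}{71}} = \left(203186 - 117929\right) \frac{1}{84636} + 267050 \left(- \frac{71}{27550}\right) = 85257 \cdot \frac{1}{84636} - \frac{379211}{551} = \frac{9473}{9404} - \frac{379211}{551} = - \frac{3560880621}{5181604}$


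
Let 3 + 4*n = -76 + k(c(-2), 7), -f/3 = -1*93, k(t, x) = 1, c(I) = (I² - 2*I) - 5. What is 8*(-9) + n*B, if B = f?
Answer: -11025/2 ≈ -5512.5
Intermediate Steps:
c(I) = -5 + I² - 2*I
f = 279 (f = -(-3)*93 = -3*(-93) = 279)
n = -39/2 (n = -¾ + (-76 + 1)/4 = -¾ + (¼)*(-75) = -¾ - 75/4 = -39/2 ≈ -19.500)
B = 279
8*(-9) + n*B = 8*(-9) - 39/2*279 = -72 - 10881/2 = -11025/2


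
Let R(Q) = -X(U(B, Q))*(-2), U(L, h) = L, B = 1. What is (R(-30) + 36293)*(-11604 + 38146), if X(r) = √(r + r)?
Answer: 963288806 + 53084*√2 ≈ 9.6336e+8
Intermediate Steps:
X(r) = √2*√r (X(r) = √(2*r) = √2*√r)
R(Q) = 2*√2 (R(Q) = -√2*√1*(-2) = -√2*(-2) = 2*√2)
(R(-30) + 36293)*(-11604 + 38146) = (2*√2 + 36293)*(-11604 + 38146) = (36293 + 2*√2)*26542 = 963288806 + 53084*√2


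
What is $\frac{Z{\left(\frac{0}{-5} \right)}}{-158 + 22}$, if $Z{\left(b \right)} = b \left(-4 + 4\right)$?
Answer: $0$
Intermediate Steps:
$Z{\left(b \right)} = 0$ ($Z{\left(b \right)} = b 0 = 0$)
$\frac{Z{\left(\frac{0}{-5} \right)}}{-158 + 22} = \frac{1}{-158 + 22} \cdot 0 = \frac{1}{-136} \cdot 0 = \left(- \frac{1}{136}\right) 0 = 0$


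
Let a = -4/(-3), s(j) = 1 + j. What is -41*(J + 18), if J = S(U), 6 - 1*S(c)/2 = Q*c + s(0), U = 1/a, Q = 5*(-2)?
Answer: -1763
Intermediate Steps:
Q = -10
a = 4/3 (a = -4*(-⅓) = 4/3 ≈ 1.3333)
U = ¾ (U = 1/(4/3) = 1*(¾) = ¾ ≈ 0.75000)
S(c) = 10 + 20*c (S(c) = 12 - 2*(-10*c + (1 + 0)) = 12 - 2*(-10*c + 1) = 12 - 2*(1 - 10*c) = 12 + (-2 + 20*c) = 10 + 20*c)
J = 25 (J = 10 + 20*(¾) = 10 + 15 = 25)
-41*(J + 18) = -41*(25 + 18) = -41*43 = -1763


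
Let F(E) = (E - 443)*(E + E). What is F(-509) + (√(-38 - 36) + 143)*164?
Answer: 992588 + 164*I*√74 ≈ 9.9259e+5 + 1410.8*I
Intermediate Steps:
F(E) = 2*E*(-443 + E) (F(E) = (-443 + E)*(2*E) = 2*E*(-443 + E))
F(-509) + (√(-38 - 36) + 143)*164 = 2*(-509)*(-443 - 509) + (√(-38 - 36) + 143)*164 = 2*(-509)*(-952) + (√(-74) + 143)*164 = 969136 + (I*√74 + 143)*164 = 969136 + (143 + I*√74)*164 = 969136 + (23452 + 164*I*√74) = 992588 + 164*I*√74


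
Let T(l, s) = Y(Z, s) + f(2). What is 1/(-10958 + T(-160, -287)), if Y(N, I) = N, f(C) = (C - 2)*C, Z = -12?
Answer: -1/10970 ≈ -9.1158e-5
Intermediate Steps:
f(C) = C*(-2 + C) (f(C) = (-2 + C)*C = C*(-2 + C))
T(l, s) = -12 (T(l, s) = -12 + 2*(-2 + 2) = -12 + 2*0 = -12 + 0 = -12)
1/(-10958 + T(-160, -287)) = 1/(-10958 - 12) = 1/(-10970) = -1/10970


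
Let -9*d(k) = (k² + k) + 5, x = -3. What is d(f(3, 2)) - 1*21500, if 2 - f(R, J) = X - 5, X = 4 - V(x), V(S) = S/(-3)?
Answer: -193525/9 ≈ -21503.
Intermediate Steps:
V(S) = -S/3 (V(S) = S*(-⅓) = -S/3)
X = 3 (X = 4 - (-1)*(-3)/3 = 4 - 1*1 = 4 - 1 = 3)
f(R, J) = 4 (f(R, J) = 2 - (3 - 5) = 2 - 1*(-2) = 2 + 2 = 4)
d(k) = -5/9 - k/9 - k²/9 (d(k) = -((k² + k) + 5)/9 = -((k + k²) + 5)/9 = -(5 + k + k²)/9 = -5/9 - k/9 - k²/9)
d(f(3, 2)) - 1*21500 = (-5/9 - ⅑*4 - ⅑*4²) - 1*21500 = (-5/9 - 4/9 - ⅑*16) - 21500 = (-5/9 - 4/9 - 16/9) - 21500 = -25/9 - 21500 = -193525/9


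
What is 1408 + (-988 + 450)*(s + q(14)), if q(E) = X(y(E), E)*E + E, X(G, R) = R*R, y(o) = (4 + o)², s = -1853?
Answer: -485482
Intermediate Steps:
X(G, R) = R²
q(E) = E + E³ (q(E) = E²*E + E = E³ + E = E + E³)
1408 + (-988 + 450)*(s + q(14)) = 1408 + (-988 + 450)*(-1853 + (14 + 14³)) = 1408 - 538*(-1853 + (14 + 2744)) = 1408 - 538*(-1853 + 2758) = 1408 - 538*905 = 1408 - 486890 = -485482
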